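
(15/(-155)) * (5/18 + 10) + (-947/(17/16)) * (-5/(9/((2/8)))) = 1164845/9486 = 122.80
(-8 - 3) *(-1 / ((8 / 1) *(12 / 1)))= 11 / 96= 0.11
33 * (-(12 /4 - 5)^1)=66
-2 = -2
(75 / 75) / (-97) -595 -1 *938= -1533.01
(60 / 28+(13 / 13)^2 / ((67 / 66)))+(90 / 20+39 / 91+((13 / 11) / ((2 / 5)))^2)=3810319 / 226996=16.79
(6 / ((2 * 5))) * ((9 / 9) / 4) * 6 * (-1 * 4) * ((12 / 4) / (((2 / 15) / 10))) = -810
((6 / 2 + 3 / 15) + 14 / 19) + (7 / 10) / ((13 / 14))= 5793 / 1235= 4.69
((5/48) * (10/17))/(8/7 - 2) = -175/2448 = -0.07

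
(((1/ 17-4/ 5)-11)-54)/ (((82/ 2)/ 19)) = -106172/ 3485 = -30.47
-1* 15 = -15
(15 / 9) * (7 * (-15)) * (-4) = 700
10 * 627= 6270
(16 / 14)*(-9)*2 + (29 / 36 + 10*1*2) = 59 / 252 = 0.23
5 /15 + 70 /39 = 83 /39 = 2.13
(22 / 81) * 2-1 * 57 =-4573 / 81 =-56.46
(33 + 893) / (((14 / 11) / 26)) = 132418 / 7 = 18916.86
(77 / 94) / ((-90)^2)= 77 / 761400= 0.00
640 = 640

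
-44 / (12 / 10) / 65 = -22 / 39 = -0.56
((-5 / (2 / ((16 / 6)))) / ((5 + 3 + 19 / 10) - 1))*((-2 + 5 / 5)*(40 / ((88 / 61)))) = 61000 / 2937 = 20.77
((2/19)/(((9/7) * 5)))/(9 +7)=7/6840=0.00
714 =714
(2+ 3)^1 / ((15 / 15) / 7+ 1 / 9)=315 / 16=19.69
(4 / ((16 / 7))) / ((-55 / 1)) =-7 / 220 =-0.03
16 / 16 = 1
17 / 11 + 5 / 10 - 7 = -109 / 22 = -4.95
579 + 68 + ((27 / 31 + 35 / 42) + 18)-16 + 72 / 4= 124379 / 186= 668.70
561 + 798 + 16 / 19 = 25837 / 19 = 1359.84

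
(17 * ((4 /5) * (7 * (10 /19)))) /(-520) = -119 /1235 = -0.10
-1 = -1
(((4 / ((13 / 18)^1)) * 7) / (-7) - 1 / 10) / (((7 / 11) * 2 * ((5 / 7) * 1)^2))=-56441 / 6500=-8.68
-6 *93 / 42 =-93 / 7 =-13.29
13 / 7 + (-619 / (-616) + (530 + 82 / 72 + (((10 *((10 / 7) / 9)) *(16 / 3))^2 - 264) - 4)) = 1061440003 / 3143448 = 337.67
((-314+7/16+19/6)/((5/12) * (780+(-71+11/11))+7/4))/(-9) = 14899/128556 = 0.12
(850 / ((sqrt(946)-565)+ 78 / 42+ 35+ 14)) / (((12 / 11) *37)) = -117777275 / 2865231234-229075 *sqrt(946) / 2865231234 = -0.04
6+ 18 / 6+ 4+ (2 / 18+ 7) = 181 / 9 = 20.11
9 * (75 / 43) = 15.70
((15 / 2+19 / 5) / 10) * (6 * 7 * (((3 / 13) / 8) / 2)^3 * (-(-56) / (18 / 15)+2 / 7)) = 1504143 / 224972800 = 0.01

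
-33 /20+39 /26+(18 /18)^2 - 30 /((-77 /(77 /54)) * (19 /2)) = 3107 /3420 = 0.91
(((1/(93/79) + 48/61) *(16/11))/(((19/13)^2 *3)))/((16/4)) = 6275308/67582449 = 0.09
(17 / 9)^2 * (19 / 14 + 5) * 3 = 25721 / 378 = 68.04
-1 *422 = -422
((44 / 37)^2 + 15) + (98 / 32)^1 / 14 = 728655 / 43808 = 16.63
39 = 39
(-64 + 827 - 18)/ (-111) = -745/ 111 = -6.71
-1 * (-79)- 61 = 18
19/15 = 1.27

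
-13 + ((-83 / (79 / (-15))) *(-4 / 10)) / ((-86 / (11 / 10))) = -438871 / 33970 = -12.92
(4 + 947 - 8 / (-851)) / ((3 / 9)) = 2427927 / 851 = 2853.03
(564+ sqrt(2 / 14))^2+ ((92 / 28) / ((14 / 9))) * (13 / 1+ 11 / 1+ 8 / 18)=1128 * sqrt(7) / 7+ 15589241 / 49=318574.12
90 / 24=15 / 4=3.75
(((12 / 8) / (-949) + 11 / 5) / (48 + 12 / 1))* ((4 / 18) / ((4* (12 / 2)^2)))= 0.00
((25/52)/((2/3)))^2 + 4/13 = 8953/10816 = 0.83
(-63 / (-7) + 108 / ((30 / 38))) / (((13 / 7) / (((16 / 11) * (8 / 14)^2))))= 186624 / 5005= 37.29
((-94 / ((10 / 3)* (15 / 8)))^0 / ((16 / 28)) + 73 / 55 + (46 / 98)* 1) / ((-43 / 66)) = -114699 / 21070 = -5.44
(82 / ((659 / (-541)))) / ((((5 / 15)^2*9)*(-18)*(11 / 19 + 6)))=421439 / 741375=0.57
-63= -63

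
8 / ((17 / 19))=152 / 17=8.94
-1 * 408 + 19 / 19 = -407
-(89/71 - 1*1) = -18/71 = -0.25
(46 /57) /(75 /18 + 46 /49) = 4508 /28519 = 0.16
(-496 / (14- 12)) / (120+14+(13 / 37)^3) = -12561944 / 6789699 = -1.85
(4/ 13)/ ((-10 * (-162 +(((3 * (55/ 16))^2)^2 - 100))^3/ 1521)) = -65865144550293504/ 1897754526589820946437995285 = -0.00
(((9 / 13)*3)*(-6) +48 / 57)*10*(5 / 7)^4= -2562500 / 84721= -30.25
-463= -463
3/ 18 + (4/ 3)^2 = 35/ 18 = 1.94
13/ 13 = 1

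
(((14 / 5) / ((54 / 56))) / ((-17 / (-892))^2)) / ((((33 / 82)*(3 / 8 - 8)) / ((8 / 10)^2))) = -3273705422848 / 1963429875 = -1667.34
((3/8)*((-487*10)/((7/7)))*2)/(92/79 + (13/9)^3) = -420702255/481262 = -874.16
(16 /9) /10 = 8 /45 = 0.18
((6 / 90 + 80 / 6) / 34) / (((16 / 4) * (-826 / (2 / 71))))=-67 / 19939640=-0.00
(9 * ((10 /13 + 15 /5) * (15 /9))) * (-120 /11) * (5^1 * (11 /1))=-441000 /13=-33923.08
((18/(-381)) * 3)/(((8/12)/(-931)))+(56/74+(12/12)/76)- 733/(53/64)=-12992510541/18927572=-686.43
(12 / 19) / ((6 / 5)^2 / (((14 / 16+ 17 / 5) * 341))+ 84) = 5115 / 680303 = 0.01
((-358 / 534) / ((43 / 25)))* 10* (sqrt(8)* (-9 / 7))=268500* sqrt(2) / 26789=14.17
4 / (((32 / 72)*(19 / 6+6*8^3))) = 54 / 18451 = 0.00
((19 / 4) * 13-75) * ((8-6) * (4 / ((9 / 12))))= -424 / 3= -141.33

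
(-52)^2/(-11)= -2704/11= -245.82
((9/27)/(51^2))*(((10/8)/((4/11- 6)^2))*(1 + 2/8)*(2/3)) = 0.00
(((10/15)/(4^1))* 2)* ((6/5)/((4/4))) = 2/5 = 0.40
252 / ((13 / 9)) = 2268 / 13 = 174.46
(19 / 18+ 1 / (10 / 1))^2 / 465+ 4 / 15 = 253804 / 941625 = 0.27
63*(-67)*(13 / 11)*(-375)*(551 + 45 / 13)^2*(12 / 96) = 10279836063000 / 143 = 71886965475.52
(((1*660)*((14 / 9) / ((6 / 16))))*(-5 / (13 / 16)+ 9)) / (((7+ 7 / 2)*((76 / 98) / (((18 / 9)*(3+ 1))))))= 51054080 / 6669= 7655.43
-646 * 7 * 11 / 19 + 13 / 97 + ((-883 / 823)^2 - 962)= -235124833430 / 65700913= -3578.71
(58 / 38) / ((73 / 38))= 58 / 73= 0.79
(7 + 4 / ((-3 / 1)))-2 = 11 / 3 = 3.67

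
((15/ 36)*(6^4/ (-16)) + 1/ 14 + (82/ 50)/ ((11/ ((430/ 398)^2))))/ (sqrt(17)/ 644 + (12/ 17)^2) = -251903729343172032/ 3745621151472629 + 785026071646143*sqrt(17)/ 3745621151472629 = -66.39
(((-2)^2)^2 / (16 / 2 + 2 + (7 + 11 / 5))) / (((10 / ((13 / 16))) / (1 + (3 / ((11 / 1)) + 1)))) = 325 / 2112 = 0.15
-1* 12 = -12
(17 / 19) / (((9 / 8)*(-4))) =-34 / 171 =-0.20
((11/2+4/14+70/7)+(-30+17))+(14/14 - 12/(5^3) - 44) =-70543/1750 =-40.31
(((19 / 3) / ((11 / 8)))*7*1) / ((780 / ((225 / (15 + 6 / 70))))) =23275 / 37752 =0.62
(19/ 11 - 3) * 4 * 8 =-448/ 11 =-40.73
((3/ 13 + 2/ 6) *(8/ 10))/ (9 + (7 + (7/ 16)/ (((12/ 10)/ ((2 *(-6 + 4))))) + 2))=704/ 25805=0.03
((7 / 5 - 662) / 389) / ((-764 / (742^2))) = 454628223 / 371495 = 1223.78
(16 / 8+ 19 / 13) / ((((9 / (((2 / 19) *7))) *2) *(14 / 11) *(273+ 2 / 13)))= 55 / 134938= 0.00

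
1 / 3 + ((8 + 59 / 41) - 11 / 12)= 4357 / 492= 8.86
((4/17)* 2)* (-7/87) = -56/1479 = -0.04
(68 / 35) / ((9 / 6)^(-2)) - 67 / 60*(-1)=461 / 84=5.49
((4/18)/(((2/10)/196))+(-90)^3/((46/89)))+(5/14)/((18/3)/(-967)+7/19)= -5439622669069/3857238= -1410237.76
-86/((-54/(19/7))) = 817/189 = 4.32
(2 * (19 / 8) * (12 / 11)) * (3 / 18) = 19 / 22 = 0.86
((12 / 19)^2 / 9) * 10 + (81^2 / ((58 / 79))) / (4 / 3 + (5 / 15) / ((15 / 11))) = 5664.44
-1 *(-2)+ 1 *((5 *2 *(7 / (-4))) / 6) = -11 / 12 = -0.92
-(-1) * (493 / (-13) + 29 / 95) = -46458 / 1235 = -37.62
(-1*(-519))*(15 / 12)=648.75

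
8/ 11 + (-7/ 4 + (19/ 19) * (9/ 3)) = 87/ 44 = 1.98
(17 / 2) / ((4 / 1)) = 17 / 8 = 2.12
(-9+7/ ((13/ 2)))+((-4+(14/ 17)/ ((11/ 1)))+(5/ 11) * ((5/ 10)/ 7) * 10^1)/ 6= -290077/ 34034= -8.52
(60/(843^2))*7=140/236883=0.00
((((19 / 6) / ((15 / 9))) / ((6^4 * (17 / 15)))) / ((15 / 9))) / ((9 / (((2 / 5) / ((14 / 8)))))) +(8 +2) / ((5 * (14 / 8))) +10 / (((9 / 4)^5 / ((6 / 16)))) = 282925417 / 234227700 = 1.21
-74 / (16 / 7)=-32.38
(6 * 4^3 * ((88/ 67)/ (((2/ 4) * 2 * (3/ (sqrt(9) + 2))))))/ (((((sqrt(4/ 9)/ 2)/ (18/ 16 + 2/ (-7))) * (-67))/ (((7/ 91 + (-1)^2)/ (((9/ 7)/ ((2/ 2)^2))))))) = -4632320/ 175071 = -26.46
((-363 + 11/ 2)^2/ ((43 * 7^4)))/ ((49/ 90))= 2.27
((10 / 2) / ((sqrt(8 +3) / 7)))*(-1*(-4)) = 140*sqrt(11) / 11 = 42.21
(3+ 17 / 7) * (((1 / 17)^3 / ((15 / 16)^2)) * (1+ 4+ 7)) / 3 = 38912 / 7737975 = 0.01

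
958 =958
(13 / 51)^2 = 169 / 2601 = 0.06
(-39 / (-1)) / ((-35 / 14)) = -78 / 5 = -15.60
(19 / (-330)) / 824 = -19 / 271920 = -0.00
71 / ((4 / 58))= 2059 / 2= 1029.50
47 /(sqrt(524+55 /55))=47*sqrt(21) /105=2.05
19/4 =4.75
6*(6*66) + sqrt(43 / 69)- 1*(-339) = sqrt(2967) / 69 + 2715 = 2715.79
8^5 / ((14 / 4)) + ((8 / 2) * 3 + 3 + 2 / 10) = 328212 / 35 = 9377.49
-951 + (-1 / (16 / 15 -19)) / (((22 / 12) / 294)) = -2787549 / 2959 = -942.06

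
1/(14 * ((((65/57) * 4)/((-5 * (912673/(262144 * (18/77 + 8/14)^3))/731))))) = -3392846362059/4749694827757568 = -0.00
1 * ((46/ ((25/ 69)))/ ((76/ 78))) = 61893/ 475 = 130.30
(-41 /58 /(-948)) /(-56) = -41 /3079104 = -0.00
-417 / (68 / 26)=-5421 / 34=-159.44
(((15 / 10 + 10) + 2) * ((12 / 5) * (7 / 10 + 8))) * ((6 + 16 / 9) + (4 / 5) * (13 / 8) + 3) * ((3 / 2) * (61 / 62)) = 5024.36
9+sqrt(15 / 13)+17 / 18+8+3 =22.02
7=7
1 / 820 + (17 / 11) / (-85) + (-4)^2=144167 / 9020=15.98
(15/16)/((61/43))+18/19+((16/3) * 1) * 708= 70051967/18544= 3777.61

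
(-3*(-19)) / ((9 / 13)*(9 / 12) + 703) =2964 / 36583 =0.08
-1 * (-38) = 38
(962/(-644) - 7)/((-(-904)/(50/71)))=-0.01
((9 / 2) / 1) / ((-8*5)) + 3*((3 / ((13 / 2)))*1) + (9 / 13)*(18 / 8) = 2943 / 1040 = 2.83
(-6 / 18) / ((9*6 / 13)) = -13 / 162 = -0.08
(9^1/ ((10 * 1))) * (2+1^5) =27/ 10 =2.70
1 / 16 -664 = -10623 / 16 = -663.94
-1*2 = -2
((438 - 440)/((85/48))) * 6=-6.78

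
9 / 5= 1.80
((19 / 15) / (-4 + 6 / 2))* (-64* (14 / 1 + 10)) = 9728 / 5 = 1945.60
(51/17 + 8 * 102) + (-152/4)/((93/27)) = 807.97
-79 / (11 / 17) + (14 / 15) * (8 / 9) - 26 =-218683 / 1485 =-147.26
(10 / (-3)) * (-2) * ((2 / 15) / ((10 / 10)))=8 / 9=0.89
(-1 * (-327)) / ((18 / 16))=872 / 3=290.67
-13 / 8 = -1.62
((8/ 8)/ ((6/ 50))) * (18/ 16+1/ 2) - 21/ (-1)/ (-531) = 13.50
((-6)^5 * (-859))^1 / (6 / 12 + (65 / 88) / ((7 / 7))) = 587803392 / 109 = 5392691.67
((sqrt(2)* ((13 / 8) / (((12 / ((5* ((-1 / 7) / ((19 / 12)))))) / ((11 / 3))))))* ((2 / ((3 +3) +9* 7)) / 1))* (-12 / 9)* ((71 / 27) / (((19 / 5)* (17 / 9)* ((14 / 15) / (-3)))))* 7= -0.10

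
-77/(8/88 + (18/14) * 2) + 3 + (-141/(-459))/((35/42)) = -53432/2091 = -25.55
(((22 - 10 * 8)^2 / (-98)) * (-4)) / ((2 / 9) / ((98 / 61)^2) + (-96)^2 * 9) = 5934096 / 3584677513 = 0.00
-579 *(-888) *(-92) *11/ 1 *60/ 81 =-1156270720/ 3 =-385423573.33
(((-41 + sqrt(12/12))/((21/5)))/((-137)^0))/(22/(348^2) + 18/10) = -20184000/3815161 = -5.29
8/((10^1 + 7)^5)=8/1419857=0.00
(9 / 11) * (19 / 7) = 171 / 77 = 2.22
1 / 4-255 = -1019 / 4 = -254.75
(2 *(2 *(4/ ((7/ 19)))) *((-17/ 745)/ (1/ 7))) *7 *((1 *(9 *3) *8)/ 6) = -1302336/ 745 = -1748.10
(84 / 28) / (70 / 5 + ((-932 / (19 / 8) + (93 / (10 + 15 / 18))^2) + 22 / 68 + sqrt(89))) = -6802790223194550 / 689597768486685061 - 22348054267500*sqrt(89) / 689597768486685061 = -0.01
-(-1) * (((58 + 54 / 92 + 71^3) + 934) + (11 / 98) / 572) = 42066371643 / 117208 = 358903.59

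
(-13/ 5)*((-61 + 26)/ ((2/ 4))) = 182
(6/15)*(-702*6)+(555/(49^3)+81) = -943424556/588245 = -1603.80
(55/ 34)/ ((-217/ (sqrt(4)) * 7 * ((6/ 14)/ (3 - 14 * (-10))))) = -7865/ 11067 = -0.71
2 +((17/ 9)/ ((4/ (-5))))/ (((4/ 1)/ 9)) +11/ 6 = -71/ 48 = -1.48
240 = 240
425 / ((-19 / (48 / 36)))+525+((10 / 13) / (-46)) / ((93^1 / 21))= 261615530 / 528333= 495.17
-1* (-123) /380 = 123 /380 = 0.32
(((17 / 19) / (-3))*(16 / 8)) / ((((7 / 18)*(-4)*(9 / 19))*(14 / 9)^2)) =459 / 1372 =0.33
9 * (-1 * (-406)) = 3654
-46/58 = -23/29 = -0.79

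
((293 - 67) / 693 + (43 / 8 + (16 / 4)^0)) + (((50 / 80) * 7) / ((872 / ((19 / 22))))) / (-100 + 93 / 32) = 6.70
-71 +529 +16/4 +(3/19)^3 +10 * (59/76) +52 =521.77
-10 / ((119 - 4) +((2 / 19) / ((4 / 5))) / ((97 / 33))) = -7372 / 84811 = -0.09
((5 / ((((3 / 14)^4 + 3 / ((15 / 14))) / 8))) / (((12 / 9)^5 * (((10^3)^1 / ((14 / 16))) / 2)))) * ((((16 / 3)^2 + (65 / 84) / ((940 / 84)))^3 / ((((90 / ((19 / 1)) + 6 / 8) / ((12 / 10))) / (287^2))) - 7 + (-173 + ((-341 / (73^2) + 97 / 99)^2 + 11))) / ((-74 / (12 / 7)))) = -289983387117147501876882594618283 / 5056196735736200547126993920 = -57352.08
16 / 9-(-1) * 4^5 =9232 / 9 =1025.78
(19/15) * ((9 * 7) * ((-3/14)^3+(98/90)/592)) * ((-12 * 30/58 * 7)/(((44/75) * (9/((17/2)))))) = 118061345/2643872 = 44.65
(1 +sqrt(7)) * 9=9 +9 * sqrt(7)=32.81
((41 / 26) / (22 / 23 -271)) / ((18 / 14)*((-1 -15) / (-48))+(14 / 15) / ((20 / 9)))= -165025 / 23980671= -0.01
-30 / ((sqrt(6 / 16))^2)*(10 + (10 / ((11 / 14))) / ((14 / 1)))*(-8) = 76800 / 11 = 6981.82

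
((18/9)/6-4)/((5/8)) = -88/15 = -5.87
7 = 7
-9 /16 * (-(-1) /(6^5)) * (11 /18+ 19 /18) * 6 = -5 /6912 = -0.00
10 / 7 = 1.43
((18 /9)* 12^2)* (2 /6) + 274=370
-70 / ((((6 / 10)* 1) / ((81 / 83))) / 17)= -160650 / 83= -1935.54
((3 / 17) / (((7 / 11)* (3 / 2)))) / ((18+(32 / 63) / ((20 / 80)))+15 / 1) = 198 / 37519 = 0.01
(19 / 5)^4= 130321 / 625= 208.51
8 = 8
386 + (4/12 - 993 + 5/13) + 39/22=-518669/858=-604.51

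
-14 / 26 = -7 / 13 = -0.54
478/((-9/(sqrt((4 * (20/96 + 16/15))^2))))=-4063/15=-270.87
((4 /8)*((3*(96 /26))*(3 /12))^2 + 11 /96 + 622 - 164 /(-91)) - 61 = 566.75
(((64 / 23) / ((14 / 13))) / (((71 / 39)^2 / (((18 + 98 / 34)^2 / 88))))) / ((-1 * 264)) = -164775 / 11260018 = -0.01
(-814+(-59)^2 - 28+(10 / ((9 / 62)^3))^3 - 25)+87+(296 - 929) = 13537087347449123252 / 387420489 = 34941588614.46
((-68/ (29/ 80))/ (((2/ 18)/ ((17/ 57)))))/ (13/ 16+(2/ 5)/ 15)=-332928000/ 554857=-600.02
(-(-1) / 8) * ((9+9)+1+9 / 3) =11 / 4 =2.75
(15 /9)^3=125 /27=4.63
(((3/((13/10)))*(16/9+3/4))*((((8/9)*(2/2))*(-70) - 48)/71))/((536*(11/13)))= -28210/1412829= -0.02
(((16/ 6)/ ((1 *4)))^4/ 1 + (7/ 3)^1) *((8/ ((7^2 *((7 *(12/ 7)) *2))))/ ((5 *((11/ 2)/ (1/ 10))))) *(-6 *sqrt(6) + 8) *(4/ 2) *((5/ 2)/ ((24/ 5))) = 205/ 392931 - 205 *sqrt(6)/ 523908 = -0.00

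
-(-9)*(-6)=-54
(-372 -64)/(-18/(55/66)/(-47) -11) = 41.36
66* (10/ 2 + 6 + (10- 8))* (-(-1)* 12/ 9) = 1144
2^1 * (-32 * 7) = -448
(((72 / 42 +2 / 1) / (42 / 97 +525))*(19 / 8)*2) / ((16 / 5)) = 0.01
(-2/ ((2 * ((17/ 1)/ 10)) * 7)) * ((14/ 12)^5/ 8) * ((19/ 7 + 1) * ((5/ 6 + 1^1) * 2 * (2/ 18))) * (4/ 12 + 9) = -1716715/ 5353776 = -0.32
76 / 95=4 / 5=0.80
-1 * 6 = -6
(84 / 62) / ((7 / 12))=72 / 31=2.32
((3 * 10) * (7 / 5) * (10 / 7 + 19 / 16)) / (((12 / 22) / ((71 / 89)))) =228833 / 1424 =160.70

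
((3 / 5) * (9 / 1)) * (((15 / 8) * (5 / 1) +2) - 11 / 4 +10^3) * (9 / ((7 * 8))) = 1960767 / 2240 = 875.34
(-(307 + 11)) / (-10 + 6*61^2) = -159 / 11158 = -0.01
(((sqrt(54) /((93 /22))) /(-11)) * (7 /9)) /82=-7 * sqrt(6) /11439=-0.00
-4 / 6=-0.67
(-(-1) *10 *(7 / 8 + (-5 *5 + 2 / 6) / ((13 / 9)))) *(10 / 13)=-42125 / 338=-124.63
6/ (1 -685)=-1/ 114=-0.01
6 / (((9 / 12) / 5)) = 40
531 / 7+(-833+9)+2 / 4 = -10467 / 14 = -747.64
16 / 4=4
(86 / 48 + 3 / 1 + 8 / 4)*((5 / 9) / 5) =163 / 216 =0.75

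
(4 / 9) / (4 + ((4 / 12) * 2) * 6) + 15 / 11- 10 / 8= 67 / 396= 0.17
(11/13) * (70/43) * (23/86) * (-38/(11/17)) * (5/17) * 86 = -547.23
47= 47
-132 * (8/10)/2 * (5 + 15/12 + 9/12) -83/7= -13351/35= -381.46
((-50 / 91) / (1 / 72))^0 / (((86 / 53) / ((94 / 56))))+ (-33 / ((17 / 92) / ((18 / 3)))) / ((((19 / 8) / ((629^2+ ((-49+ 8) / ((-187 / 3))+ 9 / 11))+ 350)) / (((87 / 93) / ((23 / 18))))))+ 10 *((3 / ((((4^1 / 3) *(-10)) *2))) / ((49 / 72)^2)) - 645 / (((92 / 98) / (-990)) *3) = -130573464.32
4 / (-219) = -4 / 219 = -0.02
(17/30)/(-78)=-17/2340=-0.01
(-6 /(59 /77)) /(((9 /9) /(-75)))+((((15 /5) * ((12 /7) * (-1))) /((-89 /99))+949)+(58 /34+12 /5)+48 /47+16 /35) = 45451020064 /29368843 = 1547.59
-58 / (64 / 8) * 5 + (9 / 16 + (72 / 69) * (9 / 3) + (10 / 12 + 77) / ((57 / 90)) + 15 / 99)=20879113 / 230736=90.49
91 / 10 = 9.10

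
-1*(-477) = 477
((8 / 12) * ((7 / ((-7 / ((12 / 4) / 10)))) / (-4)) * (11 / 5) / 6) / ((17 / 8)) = 0.01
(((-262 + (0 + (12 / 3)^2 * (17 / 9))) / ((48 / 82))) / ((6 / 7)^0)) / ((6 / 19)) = -812497 / 648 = -1253.85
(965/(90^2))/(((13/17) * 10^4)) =3281/210600000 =0.00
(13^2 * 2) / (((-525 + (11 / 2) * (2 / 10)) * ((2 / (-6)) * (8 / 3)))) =45 / 62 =0.73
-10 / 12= -5 / 6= -0.83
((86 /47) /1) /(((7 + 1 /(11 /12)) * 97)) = 946 /405751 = 0.00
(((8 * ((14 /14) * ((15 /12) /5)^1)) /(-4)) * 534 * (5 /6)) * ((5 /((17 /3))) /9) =-2225 /102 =-21.81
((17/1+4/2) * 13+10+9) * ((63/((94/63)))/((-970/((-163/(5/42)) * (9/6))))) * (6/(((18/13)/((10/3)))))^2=22619998674/4559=4961614.10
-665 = -665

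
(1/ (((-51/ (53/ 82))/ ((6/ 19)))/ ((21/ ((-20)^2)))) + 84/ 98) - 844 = -31264082191/ 37080400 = -843.14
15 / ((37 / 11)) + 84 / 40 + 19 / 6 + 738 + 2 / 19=7885882 / 10545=747.83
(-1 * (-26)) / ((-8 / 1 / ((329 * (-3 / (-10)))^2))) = -12664197 / 400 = -31660.49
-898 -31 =-929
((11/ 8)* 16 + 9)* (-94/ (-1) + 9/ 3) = 3007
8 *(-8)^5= -262144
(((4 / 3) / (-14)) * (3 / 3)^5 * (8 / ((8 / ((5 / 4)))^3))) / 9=-125 / 387072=-0.00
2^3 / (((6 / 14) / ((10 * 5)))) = 2800 / 3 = 933.33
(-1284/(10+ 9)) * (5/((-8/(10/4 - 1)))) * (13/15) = 4173/76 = 54.91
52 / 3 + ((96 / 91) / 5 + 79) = 131783 / 1365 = 96.54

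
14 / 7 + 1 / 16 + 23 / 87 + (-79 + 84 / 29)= -102697 / 1392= -73.78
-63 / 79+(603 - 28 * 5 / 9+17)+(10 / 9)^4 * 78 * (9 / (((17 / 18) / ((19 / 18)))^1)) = 587259587 / 326349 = 1799.48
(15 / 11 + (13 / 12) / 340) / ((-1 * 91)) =-61343 / 4084080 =-0.02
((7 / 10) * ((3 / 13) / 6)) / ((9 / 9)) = 7 / 260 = 0.03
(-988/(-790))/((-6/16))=-3952/1185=-3.34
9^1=9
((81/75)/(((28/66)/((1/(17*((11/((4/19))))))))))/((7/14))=324/56525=0.01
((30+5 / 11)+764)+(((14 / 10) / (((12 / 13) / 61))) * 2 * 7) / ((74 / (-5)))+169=4278085 / 4884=875.94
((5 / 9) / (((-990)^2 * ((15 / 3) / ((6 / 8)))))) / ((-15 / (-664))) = 83 / 22052250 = 0.00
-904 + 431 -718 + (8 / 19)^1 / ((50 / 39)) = -565569 / 475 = -1190.67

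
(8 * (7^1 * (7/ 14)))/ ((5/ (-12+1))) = -61.60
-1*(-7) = 7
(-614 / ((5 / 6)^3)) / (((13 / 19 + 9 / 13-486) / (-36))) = -589646304 / 7481375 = -78.82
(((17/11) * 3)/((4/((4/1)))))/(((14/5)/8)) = 1020/77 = 13.25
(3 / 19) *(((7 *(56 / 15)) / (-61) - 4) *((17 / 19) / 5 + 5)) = -1993584 / 550525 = -3.62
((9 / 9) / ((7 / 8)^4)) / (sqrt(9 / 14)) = 4096 * sqrt(14) / 7203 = 2.13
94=94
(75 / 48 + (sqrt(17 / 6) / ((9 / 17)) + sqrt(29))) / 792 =25 / 12672 + 17*sqrt(102) / 42768 + sqrt(29) / 792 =0.01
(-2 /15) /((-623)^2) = -2 /5821935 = -0.00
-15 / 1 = -15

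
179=179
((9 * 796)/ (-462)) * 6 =-93.04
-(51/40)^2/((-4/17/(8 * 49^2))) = 106165017/800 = 132706.27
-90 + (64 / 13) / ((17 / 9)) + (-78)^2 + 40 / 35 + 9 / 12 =37118713 / 6188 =5998.50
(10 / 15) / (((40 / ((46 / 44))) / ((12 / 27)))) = 23 / 2970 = 0.01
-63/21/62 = -3/62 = -0.05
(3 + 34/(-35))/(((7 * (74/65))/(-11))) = -2.80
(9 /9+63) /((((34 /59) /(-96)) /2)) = -362496 /17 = -21323.29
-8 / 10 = -4 / 5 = -0.80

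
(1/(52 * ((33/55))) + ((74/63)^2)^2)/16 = 1585556887/13106463552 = 0.12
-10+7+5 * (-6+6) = -3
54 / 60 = 9 / 10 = 0.90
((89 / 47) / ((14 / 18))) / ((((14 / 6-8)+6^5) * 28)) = 2403 / 214740932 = 0.00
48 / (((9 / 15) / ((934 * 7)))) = 523040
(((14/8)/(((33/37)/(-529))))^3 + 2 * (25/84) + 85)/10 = -18003805609062157/160997760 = -111826435.41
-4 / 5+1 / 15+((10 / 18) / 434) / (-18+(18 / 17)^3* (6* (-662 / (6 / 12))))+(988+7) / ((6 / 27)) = 4058370087493201 / 906540454260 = 4476.77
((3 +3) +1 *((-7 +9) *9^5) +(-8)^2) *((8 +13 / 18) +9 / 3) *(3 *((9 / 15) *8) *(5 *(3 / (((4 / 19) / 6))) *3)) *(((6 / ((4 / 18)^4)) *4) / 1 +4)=251864801103384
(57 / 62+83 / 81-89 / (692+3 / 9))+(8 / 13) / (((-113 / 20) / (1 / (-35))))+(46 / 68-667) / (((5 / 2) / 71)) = -1112966311730549 / 58819356414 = -18921.77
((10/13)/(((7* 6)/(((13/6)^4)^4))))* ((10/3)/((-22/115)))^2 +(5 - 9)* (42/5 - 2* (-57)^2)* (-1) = 414709741143218960151037/322579812368056320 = 1285603.52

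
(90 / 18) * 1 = 5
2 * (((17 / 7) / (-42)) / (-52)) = 17 / 7644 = 0.00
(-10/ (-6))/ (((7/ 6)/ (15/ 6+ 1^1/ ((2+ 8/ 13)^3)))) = 71755/ 19652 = 3.65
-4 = -4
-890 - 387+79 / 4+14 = -4973 / 4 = -1243.25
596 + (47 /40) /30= 715247 /1200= 596.04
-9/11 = -0.82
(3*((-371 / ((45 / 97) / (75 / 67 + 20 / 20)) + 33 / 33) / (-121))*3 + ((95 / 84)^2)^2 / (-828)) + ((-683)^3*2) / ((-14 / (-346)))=-26315875599668858161321943 / 1671004649825280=-15748535231.44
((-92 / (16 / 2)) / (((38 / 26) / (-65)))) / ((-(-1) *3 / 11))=213785 / 114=1875.31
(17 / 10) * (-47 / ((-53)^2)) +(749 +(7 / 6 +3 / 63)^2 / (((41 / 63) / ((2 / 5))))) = 3022693783 / 4030915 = 749.88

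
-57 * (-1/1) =57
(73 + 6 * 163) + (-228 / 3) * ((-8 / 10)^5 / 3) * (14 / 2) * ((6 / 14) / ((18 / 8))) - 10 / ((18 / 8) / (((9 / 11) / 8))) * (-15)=330686756 / 309375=1068.89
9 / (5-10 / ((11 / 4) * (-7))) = 693 / 425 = 1.63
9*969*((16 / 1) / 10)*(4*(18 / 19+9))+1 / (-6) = 16656187 / 30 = 555206.23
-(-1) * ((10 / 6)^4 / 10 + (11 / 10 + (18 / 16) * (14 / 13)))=3.08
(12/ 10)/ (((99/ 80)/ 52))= 1664/ 33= 50.42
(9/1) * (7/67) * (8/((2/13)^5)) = 23391459/268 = 87281.56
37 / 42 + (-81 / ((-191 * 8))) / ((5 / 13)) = 1.02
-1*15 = -15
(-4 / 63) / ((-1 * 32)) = 1 / 504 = 0.00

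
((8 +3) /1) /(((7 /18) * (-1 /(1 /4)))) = -99 /14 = -7.07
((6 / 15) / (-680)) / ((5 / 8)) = -0.00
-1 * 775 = -775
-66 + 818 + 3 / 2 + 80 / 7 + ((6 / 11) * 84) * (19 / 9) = 132695 / 154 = 861.66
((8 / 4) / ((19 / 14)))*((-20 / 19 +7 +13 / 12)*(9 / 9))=11221 / 1083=10.36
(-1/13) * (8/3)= -8/39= -0.21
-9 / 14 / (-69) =3 / 322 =0.01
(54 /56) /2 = 0.48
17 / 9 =1.89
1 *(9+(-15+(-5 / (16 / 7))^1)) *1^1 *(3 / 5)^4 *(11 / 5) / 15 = -38907 / 250000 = -0.16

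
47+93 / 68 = 3289 / 68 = 48.37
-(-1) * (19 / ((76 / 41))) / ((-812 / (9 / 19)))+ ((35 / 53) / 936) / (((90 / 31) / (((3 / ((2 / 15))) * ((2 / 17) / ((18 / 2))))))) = -86476253 / 14637361284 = -0.01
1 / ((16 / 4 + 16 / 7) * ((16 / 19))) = 0.19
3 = 3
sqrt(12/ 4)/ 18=sqrt(3)/ 18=0.10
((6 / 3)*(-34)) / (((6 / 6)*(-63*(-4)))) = -17 / 63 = -0.27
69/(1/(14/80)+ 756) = 483/5332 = 0.09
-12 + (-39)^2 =1509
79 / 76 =1.04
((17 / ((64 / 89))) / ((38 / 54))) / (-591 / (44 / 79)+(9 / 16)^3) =-9586368 / 302742941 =-0.03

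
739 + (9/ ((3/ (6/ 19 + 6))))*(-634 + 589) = -2159/ 19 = -113.63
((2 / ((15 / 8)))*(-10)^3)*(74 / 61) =-236800 / 183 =-1293.99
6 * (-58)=-348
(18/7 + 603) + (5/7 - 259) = 347.29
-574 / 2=-287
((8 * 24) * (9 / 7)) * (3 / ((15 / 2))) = 3456 / 35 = 98.74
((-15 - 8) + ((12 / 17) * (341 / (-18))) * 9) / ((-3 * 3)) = 15.93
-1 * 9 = -9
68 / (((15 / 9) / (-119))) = -24276 / 5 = -4855.20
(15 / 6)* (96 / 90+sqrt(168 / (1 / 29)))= 8 / 3+5* sqrt(1218)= 177.17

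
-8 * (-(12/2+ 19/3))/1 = 98.67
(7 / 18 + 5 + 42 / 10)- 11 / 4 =6.84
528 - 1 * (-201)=729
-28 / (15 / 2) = -56 / 15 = -3.73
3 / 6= 1 / 2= 0.50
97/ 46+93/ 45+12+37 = 36691/ 690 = 53.18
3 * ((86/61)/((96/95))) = 4085/976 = 4.19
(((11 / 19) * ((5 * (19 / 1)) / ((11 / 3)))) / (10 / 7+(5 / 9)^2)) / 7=243 / 197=1.23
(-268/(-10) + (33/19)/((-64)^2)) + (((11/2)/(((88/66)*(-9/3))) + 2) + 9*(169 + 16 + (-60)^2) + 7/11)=145929214231/4280320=34093.06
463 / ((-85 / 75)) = -408.53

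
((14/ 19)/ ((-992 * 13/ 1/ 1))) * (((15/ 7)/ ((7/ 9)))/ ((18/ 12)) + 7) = -433/ 857584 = -0.00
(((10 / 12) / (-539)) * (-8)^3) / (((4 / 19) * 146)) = 3040 / 118041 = 0.03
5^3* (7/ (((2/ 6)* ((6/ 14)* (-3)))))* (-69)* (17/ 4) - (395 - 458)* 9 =2397143/ 4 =599285.75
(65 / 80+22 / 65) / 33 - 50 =-571601 / 11440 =-49.97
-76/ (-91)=0.84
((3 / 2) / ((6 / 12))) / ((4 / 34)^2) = 867 / 4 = 216.75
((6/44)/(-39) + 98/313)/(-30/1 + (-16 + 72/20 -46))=-138575/39566956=-0.00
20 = 20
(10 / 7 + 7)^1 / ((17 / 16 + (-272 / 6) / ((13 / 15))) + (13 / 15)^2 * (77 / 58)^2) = -2322169200 / 13753916561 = -0.17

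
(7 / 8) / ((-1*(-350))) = 1 / 400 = 0.00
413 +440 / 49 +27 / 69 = 422.37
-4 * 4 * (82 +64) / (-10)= 1168 / 5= 233.60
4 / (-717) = -4 / 717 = -0.01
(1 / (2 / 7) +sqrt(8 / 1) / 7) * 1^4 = 3.90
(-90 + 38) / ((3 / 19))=-329.33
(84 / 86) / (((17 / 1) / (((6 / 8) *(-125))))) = -7875 / 1462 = -5.39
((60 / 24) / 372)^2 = 25 / 553536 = 0.00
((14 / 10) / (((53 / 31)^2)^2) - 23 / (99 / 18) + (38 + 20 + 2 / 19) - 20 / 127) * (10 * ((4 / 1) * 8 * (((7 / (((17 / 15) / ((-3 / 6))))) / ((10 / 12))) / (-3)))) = 75901745236626624 / 3560429632111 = 21318.14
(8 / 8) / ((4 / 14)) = 7 / 2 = 3.50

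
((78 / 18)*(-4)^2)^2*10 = 432640 / 9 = 48071.11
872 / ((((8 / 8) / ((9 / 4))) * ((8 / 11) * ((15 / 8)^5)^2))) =321854111744 / 64072265625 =5.02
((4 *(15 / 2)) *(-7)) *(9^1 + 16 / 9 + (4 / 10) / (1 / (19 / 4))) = -7987 / 3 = -2662.33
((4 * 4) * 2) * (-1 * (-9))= 288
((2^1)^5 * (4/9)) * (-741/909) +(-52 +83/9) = -148271/2727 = -54.37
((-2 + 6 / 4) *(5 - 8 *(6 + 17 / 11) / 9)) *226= 19097 / 99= 192.90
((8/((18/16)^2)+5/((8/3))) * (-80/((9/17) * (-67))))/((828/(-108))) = -902870/374463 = -2.41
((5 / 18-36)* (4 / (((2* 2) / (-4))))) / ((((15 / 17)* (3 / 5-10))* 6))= -10931 / 3807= -2.87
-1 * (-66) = 66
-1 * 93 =-93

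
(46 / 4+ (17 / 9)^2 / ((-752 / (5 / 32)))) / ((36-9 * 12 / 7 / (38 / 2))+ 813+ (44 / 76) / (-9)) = 2981084743 / 219868821504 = 0.01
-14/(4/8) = -28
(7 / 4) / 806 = 7 / 3224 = 0.00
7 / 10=0.70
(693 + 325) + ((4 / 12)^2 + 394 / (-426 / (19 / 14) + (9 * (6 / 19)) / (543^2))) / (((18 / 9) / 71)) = 95483957156 / 97693299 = 977.38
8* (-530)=-4240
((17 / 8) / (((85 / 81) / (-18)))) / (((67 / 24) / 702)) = -9165.81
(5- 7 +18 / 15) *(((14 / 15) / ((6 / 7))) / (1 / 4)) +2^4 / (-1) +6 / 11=-46874 / 2475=-18.94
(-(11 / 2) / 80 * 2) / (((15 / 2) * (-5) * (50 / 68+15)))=187 / 802500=0.00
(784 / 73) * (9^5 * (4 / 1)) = 185177664 / 73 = 2536680.33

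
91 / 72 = 1.26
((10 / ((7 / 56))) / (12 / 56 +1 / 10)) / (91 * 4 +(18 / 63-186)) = 1225 / 858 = 1.43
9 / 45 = 1 / 5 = 0.20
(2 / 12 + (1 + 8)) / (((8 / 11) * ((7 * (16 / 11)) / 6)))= 6655 / 896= 7.43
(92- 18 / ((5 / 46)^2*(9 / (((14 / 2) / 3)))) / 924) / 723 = 226642 / 1789425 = 0.13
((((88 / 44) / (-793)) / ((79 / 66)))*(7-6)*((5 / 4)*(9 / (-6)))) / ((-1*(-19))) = 495 / 2380586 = 0.00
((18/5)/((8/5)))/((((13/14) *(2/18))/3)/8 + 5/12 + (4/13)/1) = 88452/28645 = 3.09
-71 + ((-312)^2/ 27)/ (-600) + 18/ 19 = -325163/ 4275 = -76.06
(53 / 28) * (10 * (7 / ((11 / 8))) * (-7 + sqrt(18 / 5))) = -7420 / 11 + 636 * sqrt(10) / 11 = -491.71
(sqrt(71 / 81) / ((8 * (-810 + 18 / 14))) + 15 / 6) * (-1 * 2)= -5.00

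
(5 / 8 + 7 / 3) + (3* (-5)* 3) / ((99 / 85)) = -9419 / 264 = -35.68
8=8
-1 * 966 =-966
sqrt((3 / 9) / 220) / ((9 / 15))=sqrt(165) / 198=0.06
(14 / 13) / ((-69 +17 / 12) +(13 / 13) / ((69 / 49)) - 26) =-3864 / 333229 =-0.01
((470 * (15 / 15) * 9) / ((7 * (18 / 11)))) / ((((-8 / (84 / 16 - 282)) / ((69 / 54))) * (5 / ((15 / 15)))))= 1462593 / 448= 3264.72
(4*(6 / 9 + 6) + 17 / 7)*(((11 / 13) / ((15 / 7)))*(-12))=-2068 / 15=-137.87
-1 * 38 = -38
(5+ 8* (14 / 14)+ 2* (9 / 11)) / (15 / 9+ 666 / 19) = 57 / 143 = 0.40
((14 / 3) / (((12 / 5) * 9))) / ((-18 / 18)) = -35 / 162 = -0.22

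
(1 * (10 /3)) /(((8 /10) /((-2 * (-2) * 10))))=500 /3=166.67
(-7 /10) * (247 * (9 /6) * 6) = -15561 /10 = -1556.10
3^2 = 9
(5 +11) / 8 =2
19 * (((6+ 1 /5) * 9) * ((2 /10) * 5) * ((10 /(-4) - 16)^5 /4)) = -574362993.84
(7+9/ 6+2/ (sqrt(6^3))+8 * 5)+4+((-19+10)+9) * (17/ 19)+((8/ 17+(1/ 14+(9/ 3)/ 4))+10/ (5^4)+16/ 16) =sqrt(6)/ 18+3261077/ 59500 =54.94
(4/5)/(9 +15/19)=38/465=0.08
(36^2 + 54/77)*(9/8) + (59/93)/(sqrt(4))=41794637/28644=1459.11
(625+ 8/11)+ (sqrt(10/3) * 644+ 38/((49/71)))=366945/539+ 644 * sqrt(30)/3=1856.57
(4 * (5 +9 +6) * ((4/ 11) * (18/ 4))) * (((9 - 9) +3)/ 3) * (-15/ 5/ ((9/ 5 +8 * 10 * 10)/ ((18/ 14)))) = -194400/ 308693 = -0.63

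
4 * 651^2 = 1695204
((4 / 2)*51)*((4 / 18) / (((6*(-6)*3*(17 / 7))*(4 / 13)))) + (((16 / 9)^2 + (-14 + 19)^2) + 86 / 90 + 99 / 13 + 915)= 6679183 / 7020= 951.45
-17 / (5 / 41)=-697 / 5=-139.40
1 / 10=0.10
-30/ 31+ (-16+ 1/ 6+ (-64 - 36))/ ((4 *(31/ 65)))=-45895/ 744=-61.69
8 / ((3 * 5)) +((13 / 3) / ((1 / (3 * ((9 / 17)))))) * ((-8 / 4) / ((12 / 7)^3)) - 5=-19581 / 2720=-7.20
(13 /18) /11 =0.07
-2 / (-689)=2 / 689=0.00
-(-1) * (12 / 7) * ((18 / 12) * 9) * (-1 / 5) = -162 / 35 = -4.63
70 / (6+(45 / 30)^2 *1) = 280 / 33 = 8.48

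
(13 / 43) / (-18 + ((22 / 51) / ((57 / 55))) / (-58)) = -1095939 / 65276537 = -0.02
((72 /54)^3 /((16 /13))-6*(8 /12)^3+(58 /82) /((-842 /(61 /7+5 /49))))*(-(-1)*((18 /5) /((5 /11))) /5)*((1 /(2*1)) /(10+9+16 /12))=35354308 /6449141125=0.01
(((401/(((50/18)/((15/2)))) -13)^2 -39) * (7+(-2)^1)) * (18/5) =20595943.62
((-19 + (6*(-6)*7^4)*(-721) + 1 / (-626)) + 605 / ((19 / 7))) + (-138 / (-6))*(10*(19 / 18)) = 6671192642711 / 107046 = 62320802.67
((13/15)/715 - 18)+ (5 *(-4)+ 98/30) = -28654/825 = -34.73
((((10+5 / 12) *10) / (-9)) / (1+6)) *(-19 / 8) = 11875 / 3024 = 3.93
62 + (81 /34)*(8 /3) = 1162 /17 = 68.35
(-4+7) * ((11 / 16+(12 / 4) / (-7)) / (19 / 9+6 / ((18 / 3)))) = 783 / 3136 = 0.25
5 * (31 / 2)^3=148955 / 8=18619.38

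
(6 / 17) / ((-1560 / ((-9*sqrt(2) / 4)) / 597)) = 5373*sqrt(2) / 17680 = 0.43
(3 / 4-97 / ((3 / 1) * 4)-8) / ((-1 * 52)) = 23 / 78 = 0.29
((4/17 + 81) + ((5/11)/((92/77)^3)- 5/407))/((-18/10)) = -2195222179505/48489680448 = -45.27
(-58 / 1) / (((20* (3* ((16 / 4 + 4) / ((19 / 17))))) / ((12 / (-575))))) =551 / 195500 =0.00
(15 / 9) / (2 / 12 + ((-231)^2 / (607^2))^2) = 1357546656010 / 152839043527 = 8.88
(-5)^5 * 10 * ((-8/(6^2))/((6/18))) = 62500/3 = 20833.33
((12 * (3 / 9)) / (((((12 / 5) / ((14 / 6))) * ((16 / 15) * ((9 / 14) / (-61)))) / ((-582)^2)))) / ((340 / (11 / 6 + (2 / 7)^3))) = -10965295645 / 17136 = -639898.21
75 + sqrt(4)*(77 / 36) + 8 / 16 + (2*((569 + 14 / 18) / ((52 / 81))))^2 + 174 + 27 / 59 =282781257887 / 89739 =3151152.32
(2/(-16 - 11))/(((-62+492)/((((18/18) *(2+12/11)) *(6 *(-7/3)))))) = 476/63855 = 0.01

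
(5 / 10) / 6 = 1 / 12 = 0.08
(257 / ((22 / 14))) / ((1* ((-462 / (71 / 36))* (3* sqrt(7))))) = -0.09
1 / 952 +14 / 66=6697 / 31416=0.21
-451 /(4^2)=-28.19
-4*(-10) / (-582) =-20 / 291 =-0.07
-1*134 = -134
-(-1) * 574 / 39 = 574 / 39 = 14.72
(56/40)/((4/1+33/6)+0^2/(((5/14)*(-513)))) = 14/95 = 0.15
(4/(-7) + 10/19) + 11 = 1457/133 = 10.95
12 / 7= 1.71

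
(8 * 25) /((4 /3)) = 150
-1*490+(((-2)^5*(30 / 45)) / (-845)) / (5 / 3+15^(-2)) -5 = -494.98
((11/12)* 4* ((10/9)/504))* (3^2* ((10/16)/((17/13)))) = 3575/102816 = 0.03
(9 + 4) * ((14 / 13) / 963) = 14 / 963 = 0.01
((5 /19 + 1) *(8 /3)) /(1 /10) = 640 /19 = 33.68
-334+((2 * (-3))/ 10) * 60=-370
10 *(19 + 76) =950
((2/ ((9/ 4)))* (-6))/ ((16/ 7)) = -7/ 3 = -2.33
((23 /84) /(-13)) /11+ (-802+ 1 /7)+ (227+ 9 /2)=-6851153 /12012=-570.36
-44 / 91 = -0.48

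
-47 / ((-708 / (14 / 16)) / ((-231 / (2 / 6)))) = -75999 / 1888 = -40.25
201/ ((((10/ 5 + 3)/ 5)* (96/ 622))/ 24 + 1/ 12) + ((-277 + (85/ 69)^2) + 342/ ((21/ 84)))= 79311536/ 23805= 3331.72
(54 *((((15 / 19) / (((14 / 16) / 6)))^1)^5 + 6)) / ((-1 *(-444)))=871836560889111 / 1539784448041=566.21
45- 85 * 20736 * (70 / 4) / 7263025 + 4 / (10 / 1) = 41.15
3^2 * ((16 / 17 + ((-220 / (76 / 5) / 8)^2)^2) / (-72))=-105766107681 / 72596094976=-1.46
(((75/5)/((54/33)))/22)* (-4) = -5/3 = -1.67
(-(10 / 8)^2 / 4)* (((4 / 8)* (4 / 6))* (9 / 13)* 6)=-225 / 416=-0.54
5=5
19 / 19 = 1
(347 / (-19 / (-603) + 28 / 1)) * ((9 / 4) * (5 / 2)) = 9415845 / 135224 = 69.63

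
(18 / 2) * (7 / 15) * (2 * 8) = 336 / 5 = 67.20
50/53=0.94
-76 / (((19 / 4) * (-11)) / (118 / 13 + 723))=152272 / 143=1064.84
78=78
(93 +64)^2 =24649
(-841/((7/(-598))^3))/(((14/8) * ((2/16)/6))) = 34530333786624/2401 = 14381646724.96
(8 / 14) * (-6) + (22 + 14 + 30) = 438 / 7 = 62.57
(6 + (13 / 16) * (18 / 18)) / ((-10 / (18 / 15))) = -327 / 400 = -0.82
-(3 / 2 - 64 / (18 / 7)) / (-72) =-0.32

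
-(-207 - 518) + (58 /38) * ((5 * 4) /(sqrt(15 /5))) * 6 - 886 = -161 + 1160 * sqrt(3) /19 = -55.25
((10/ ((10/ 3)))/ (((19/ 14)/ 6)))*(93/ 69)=7812/ 437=17.88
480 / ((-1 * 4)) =-120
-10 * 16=-160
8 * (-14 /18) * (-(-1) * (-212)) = 11872 /9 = 1319.11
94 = 94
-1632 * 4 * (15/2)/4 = -12240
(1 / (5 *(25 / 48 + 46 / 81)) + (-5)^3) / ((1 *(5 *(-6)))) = 880579 / 211650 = 4.16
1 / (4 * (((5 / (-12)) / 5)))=-3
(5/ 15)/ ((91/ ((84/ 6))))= 2/ 39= 0.05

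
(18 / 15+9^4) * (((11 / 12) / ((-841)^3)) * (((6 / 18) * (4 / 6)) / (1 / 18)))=-120307 / 2974116605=-0.00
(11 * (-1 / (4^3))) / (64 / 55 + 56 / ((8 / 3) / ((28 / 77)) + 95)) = -0.10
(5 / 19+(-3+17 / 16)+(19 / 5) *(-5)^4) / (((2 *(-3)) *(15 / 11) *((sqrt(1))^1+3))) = -2645467 / 36480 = -72.52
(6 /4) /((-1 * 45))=-1 /30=-0.03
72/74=36/37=0.97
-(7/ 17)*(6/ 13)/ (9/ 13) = -14/ 51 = -0.27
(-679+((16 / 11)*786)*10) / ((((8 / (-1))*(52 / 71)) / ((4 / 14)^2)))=-8398661 / 56056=-149.83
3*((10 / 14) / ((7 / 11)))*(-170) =-28050 / 49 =-572.45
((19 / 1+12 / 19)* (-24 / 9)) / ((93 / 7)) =-20888 / 5301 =-3.94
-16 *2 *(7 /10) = -112 /5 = -22.40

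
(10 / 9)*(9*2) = 20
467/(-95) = -467/95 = -4.92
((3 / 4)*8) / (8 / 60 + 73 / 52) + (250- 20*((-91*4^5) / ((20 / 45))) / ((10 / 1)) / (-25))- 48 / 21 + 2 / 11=-16521.32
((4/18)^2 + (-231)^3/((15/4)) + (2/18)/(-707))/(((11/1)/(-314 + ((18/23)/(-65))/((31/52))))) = 6544407616859762/69743025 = 93836016.10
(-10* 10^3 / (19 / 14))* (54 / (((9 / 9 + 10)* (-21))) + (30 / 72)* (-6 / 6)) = 3005000 / 627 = 4792.66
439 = 439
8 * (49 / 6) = 196 / 3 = 65.33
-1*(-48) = 48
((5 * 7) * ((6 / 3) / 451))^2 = 4900 / 203401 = 0.02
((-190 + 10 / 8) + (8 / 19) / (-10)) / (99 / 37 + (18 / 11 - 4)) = -29198587 / 48260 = -605.03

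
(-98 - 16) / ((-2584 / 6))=9 / 34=0.26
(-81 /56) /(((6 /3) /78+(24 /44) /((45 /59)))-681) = 0.00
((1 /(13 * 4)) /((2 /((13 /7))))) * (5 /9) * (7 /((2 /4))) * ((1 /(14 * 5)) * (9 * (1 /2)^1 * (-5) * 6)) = -15 /56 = -0.27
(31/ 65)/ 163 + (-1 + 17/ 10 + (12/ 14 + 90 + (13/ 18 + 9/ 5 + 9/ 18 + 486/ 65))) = 136245989/ 1334970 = 102.06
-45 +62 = 17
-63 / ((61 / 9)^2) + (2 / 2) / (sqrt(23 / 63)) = -5103 / 3721 + 3 * sqrt(161) / 23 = 0.28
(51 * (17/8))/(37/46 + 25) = 19941/4748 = 4.20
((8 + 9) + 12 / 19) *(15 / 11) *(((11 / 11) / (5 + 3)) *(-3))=-15075 / 1672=-9.02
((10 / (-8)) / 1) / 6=-5 / 24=-0.21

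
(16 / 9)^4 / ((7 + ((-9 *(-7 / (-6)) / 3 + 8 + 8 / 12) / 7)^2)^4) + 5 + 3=251095541626208904 / 31374853039329361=8.00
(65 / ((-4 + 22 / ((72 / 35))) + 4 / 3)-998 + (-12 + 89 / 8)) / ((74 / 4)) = -2290679 / 42772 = -53.56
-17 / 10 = -1.70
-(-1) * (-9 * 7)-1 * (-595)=532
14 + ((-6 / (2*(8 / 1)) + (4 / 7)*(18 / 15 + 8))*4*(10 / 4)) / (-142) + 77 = 360449 / 3976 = 90.66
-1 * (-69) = 69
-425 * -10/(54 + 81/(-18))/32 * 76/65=8075/2574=3.14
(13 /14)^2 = 169 /196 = 0.86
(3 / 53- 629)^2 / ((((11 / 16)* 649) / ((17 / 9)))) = 302234311232 / 180481059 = 1674.60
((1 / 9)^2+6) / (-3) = -487 / 243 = -2.00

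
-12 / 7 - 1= -19 / 7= -2.71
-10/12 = -5/6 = -0.83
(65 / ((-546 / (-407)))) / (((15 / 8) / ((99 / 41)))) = 17908 / 287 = 62.40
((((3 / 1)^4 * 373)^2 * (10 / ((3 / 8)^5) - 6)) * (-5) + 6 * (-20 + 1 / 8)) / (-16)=24508947944997 / 64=382952311640.58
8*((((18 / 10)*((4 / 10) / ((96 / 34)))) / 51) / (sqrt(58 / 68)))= sqrt(986) / 725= 0.04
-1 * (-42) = 42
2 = 2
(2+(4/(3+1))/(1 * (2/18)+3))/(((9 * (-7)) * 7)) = -65/12348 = -0.01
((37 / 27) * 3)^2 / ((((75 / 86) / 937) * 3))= 110316758 / 18225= 6053.05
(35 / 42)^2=25 / 36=0.69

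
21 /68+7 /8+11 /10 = 1553 /680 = 2.28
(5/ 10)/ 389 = 1/ 778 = 0.00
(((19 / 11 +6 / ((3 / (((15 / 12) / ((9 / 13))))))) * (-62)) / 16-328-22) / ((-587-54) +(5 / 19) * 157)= 11156173 / 18048096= 0.62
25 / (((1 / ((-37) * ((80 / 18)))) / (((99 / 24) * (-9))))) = 152625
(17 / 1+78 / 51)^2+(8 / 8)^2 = 99514 / 289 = 344.34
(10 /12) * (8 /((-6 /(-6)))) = 20 /3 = 6.67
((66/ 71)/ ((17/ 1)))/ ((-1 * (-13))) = 0.00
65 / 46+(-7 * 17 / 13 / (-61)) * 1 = 57019 / 36478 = 1.56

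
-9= -9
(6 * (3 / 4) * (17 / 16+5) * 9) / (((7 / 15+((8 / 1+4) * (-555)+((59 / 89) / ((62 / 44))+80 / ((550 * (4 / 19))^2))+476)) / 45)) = -44262669763125 / 24769746413624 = -1.79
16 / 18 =8 / 9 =0.89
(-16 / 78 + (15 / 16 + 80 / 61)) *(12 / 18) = 77797 / 57096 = 1.36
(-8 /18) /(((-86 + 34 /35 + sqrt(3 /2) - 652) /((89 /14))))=31150* sqrt(6) /11977772013 + 45916880 /11977772013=0.00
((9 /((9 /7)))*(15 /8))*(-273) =-28665 /8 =-3583.12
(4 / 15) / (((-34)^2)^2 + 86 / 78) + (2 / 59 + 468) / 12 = 3597907261553 / 92247350190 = 39.00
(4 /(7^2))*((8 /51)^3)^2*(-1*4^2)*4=-67108864 /862218102249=-0.00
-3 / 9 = -1 / 3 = -0.33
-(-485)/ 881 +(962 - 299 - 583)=70965/ 881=80.55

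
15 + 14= 29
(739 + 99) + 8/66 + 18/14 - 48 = 182815/231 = 791.41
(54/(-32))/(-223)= 27/3568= 0.01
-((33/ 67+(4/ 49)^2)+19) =-3136778/ 160867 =-19.50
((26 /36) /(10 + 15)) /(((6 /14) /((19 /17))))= 1729 /22950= 0.08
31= 31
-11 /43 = -0.26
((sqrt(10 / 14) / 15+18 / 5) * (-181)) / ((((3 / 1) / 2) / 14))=-6176.78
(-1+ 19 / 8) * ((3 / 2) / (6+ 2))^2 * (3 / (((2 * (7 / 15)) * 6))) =1485 / 57344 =0.03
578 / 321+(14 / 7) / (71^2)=2914340 / 1618161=1.80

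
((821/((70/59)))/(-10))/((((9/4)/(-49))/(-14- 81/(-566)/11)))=-29527494059/1400850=-21078.27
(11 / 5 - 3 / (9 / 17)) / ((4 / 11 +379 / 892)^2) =-5006317888 / 897917535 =-5.58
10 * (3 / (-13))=-30 / 13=-2.31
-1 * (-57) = 57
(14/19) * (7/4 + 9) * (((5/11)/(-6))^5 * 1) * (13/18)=-12228125/856595481984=-0.00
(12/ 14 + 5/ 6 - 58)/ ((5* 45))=-473/ 1890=-0.25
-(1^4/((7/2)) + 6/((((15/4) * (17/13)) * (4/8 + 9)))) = -4686/11305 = -0.41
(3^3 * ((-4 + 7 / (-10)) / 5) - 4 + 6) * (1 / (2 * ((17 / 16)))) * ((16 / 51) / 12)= -18704 / 65025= -0.29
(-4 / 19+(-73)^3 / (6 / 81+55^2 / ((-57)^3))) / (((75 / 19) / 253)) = -346311794747083 / 801975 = -431823678.73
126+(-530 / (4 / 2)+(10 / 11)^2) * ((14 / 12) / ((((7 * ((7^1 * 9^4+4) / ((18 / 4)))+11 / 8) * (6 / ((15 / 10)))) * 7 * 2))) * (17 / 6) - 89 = 92124852463 / 2489875564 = 37.00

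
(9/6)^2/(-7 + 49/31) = -93/224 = -0.42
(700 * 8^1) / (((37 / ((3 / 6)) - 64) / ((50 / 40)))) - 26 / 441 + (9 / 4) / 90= 12347401 / 17640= 699.97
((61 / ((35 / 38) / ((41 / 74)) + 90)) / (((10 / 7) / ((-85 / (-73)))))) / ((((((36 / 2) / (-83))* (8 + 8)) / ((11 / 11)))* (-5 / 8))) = 0.25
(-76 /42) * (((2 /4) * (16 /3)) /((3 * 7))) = -0.23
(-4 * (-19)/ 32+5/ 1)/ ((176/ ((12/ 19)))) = 177/ 6688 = 0.03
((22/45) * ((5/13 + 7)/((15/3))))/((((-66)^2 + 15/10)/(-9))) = -1408/944125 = -0.00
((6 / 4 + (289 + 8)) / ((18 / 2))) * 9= 597 / 2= 298.50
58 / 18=29 / 9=3.22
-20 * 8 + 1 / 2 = -319 / 2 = -159.50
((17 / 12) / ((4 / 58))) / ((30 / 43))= 21199 / 720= 29.44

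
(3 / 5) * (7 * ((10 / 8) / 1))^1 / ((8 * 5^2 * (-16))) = -0.00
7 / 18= 0.39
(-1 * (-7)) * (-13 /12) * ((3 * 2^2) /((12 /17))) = -1547 /12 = -128.92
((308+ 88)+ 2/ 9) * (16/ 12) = 14264/ 27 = 528.30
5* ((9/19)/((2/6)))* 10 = 1350/19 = 71.05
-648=-648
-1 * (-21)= 21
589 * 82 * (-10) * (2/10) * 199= -19222604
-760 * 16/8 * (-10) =15200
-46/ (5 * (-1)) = 46/ 5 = 9.20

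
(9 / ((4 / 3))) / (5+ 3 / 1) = 27 / 32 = 0.84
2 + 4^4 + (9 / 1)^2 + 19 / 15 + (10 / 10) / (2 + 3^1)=5107 / 15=340.47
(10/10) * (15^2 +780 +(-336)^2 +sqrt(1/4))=227803/2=113901.50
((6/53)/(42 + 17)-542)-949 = -4662351/3127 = -1491.00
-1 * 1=-1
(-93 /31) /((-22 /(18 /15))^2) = -27 /3025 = -0.01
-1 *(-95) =95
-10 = -10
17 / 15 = 1.13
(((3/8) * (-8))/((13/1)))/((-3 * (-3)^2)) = 1/117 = 0.01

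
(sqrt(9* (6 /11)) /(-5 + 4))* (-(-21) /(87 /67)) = -1407* sqrt(66) /319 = -35.83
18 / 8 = 9 / 4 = 2.25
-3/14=-0.21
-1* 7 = -7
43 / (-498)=-43 / 498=-0.09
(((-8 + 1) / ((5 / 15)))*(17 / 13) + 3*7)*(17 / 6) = -18.31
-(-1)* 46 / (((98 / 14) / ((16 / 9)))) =736 / 63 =11.68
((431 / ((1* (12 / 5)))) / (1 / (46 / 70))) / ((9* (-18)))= -0.73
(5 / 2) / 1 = 5 / 2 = 2.50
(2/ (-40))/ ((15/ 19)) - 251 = -75319/ 300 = -251.06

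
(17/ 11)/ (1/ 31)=527/ 11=47.91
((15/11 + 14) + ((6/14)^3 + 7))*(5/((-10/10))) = -423375/3773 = -112.21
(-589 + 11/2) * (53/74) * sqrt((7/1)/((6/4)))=-20617 * sqrt(42)/148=-902.79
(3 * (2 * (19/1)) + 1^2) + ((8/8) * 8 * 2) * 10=275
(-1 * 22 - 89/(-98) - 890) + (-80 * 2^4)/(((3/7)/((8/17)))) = -11578277/4998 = -2316.58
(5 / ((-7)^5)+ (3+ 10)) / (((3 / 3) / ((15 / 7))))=3277290 / 117649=27.86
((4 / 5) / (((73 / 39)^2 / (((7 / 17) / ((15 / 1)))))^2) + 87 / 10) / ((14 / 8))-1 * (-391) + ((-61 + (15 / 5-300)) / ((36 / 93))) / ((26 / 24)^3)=-5229085832687572873 / 15777107808746375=-331.44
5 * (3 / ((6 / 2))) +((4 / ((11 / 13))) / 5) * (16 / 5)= 2207 / 275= 8.03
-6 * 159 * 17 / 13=-16218 / 13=-1247.54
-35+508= 473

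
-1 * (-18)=18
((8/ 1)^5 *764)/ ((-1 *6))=-12517376/ 3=-4172458.67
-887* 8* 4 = -28384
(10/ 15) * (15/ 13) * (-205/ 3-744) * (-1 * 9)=73110/ 13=5623.85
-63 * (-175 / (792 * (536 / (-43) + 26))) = 52675 / 51216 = 1.03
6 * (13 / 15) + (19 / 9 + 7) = 644 / 45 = 14.31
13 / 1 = 13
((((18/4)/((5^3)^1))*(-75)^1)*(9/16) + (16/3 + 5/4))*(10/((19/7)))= 17017/912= 18.66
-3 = -3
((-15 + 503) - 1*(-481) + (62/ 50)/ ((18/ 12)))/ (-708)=-72737/ 53100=-1.37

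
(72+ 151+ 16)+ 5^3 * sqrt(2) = 415.78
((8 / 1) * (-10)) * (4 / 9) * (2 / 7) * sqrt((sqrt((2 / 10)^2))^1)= -128 * sqrt(5) / 63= -4.54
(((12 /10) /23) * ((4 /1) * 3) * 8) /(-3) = -1.67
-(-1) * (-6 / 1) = -6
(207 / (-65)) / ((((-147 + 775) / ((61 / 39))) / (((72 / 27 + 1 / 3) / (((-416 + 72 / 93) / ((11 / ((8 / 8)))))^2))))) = -1468280187 / 87924197853440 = -0.00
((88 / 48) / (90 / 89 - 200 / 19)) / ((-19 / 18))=2937 / 16090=0.18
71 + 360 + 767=1198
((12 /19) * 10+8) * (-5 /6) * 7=-4760 /57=-83.51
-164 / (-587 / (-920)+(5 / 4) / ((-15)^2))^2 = -11243577600 / 28398241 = -395.93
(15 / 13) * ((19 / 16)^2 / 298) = 5415 / 991744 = 0.01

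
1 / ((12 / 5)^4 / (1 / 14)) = 625 / 290304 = 0.00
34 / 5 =6.80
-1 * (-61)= 61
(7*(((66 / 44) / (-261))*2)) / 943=-7 / 82041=-0.00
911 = 911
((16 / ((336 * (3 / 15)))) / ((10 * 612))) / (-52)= -0.00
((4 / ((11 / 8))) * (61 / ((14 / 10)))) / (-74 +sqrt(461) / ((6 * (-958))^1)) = -23862451368960 / 13931172905111 +56100480 * sqrt(461) / 13931172905111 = -1.71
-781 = -781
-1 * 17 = -17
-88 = -88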